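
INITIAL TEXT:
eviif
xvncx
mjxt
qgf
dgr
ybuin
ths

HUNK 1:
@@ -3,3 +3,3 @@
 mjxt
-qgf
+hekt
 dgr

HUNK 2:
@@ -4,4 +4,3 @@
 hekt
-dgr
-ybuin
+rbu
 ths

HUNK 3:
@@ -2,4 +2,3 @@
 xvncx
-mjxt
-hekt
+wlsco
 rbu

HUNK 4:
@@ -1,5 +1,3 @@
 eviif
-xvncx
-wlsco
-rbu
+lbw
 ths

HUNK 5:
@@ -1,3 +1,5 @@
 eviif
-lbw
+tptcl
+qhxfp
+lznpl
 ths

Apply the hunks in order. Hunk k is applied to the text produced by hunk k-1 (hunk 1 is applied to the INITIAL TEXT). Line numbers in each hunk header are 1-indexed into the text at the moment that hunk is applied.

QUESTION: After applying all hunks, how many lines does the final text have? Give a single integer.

Answer: 5

Derivation:
Hunk 1: at line 3 remove [qgf] add [hekt] -> 7 lines: eviif xvncx mjxt hekt dgr ybuin ths
Hunk 2: at line 4 remove [dgr,ybuin] add [rbu] -> 6 lines: eviif xvncx mjxt hekt rbu ths
Hunk 3: at line 2 remove [mjxt,hekt] add [wlsco] -> 5 lines: eviif xvncx wlsco rbu ths
Hunk 4: at line 1 remove [xvncx,wlsco,rbu] add [lbw] -> 3 lines: eviif lbw ths
Hunk 5: at line 1 remove [lbw] add [tptcl,qhxfp,lznpl] -> 5 lines: eviif tptcl qhxfp lznpl ths
Final line count: 5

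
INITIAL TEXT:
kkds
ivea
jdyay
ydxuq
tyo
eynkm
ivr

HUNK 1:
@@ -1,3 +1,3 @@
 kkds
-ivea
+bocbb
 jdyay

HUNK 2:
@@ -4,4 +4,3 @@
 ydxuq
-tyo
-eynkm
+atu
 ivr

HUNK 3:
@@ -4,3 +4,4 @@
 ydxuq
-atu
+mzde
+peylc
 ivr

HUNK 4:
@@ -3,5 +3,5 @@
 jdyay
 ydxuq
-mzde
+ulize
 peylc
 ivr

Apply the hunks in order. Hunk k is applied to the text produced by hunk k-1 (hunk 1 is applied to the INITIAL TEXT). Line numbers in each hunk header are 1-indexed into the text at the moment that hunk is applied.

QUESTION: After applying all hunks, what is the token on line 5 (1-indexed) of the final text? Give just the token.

Hunk 1: at line 1 remove [ivea] add [bocbb] -> 7 lines: kkds bocbb jdyay ydxuq tyo eynkm ivr
Hunk 2: at line 4 remove [tyo,eynkm] add [atu] -> 6 lines: kkds bocbb jdyay ydxuq atu ivr
Hunk 3: at line 4 remove [atu] add [mzde,peylc] -> 7 lines: kkds bocbb jdyay ydxuq mzde peylc ivr
Hunk 4: at line 3 remove [mzde] add [ulize] -> 7 lines: kkds bocbb jdyay ydxuq ulize peylc ivr
Final line 5: ulize

Answer: ulize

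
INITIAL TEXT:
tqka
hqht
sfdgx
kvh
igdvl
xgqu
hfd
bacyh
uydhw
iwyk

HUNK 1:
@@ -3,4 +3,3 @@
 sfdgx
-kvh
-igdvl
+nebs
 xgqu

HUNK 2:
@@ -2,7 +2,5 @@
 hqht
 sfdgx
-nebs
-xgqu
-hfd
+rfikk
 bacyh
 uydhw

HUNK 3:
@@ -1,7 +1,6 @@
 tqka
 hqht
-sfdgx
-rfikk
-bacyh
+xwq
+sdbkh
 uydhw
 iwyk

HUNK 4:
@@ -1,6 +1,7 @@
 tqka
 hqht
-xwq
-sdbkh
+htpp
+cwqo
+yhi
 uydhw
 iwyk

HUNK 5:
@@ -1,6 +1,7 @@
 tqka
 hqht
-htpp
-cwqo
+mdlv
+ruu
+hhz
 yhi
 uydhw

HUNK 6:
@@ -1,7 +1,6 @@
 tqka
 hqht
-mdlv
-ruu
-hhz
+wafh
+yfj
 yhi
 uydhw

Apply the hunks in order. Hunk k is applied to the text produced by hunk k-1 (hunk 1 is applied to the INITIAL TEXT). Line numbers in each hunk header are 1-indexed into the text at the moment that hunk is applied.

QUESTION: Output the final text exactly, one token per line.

Hunk 1: at line 3 remove [kvh,igdvl] add [nebs] -> 9 lines: tqka hqht sfdgx nebs xgqu hfd bacyh uydhw iwyk
Hunk 2: at line 2 remove [nebs,xgqu,hfd] add [rfikk] -> 7 lines: tqka hqht sfdgx rfikk bacyh uydhw iwyk
Hunk 3: at line 1 remove [sfdgx,rfikk,bacyh] add [xwq,sdbkh] -> 6 lines: tqka hqht xwq sdbkh uydhw iwyk
Hunk 4: at line 1 remove [xwq,sdbkh] add [htpp,cwqo,yhi] -> 7 lines: tqka hqht htpp cwqo yhi uydhw iwyk
Hunk 5: at line 1 remove [htpp,cwqo] add [mdlv,ruu,hhz] -> 8 lines: tqka hqht mdlv ruu hhz yhi uydhw iwyk
Hunk 6: at line 1 remove [mdlv,ruu,hhz] add [wafh,yfj] -> 7 lines: tqka hqht wafh yfj yhi uydhw iwyk

Answer: tqka
hqht
wafh
yfj
yhi
uydhw
iwyk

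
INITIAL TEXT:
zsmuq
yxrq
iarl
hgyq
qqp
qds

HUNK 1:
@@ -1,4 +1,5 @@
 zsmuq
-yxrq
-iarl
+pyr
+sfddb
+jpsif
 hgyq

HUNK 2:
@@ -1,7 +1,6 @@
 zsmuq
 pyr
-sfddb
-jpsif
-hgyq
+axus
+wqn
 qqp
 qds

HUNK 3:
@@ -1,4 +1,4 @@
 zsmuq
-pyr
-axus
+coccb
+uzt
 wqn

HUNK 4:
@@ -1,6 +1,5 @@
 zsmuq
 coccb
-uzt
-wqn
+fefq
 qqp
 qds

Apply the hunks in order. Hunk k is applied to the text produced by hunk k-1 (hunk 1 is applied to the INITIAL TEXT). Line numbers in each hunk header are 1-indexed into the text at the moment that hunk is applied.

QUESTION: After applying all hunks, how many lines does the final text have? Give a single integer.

Hunk 1: at line 1 remove [yxrq,iarl] add [pyr,sfddb,jpsif] -> 7 lines: zsmuq pyr sfddb jpsif hgyq qqp qds
Hunk 2: at line 1 remove [sfddb,jpsif,hgyq] add [axus,wqn] -> 6 lines: zsmuq pyr axus wqn qqp qds
Hunk 3: at line 1 remove [pyr,axus] add [coccb,uzt] -> 6 lines: zsmuq coccb uzt wqn qqp qds
Hunk 4: at line 1 remove [uzt,wqn] add [fefq] -> 5 lines: zsmuq coccb fefq qqp qds
Final line count: 5

Answer: 5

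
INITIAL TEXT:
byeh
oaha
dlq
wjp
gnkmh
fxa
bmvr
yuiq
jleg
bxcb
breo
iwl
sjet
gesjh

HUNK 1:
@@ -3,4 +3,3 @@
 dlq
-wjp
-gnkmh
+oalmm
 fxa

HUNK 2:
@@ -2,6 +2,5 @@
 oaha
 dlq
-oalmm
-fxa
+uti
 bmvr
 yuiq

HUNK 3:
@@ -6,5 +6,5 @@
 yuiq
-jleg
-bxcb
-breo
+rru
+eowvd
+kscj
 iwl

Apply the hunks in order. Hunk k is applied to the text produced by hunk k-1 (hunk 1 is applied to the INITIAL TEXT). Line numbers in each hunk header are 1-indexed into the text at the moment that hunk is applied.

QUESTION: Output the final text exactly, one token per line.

Answer: byeh
oaha
dlq
uti
bmvr
yuiq
rru
eowvd
kscj
iwl
sjet
gesjh

Derivation:
Hunk 1: at line 3 remove [wjp,gnkmh] add [oalmm] -> 13 lines: byeh oaha dlq oalmm fxa bmvr yuiq jleg bxcb breo iwl sjet gesjh
Hunk 2: at line 2 remove [oalmm,fxa] add [uti] -> 12 lines: byeh oaha dlq uti bmvr yuiq jleg bxcb breo iwl sjet gesjh
Hunk 3: at line 6 remove [jleg,bxcb,breo] add [rru,eowvd,kscj] -> 12 lines: byeh oaha dlq uti bmvr yuiq rru eowvd kscj iwl sjet gesjh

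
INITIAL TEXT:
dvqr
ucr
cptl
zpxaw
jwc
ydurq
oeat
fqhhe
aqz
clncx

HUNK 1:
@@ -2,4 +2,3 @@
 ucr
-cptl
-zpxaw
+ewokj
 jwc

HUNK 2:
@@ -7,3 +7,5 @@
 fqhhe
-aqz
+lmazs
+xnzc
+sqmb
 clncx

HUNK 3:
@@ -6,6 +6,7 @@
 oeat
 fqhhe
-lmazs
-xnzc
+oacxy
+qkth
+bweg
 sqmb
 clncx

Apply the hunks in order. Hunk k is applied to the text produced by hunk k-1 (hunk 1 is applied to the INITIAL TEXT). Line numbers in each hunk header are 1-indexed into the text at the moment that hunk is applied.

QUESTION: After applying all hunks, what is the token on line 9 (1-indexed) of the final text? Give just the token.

Hunk 1: at line 2 remove [cptl,zpxaw] add [ewokj] -> 9 lines: dvqr ucr ewokj jwc ydurq oeat fqhhe aqz clncx
Hunk 2: at line 7 remove [aqz] add [lmazs,xnzc,sqmb] -> 11 lines: dvqr ucr ewokj jwc ydurq oeat fqhhe lmazs xnzc sqmb clncx
Hunk 3: at line 6 remove [lmazs,xnzc] add [oacxy,qkth,bweg] -> 12 lines: dvqr ucr ewokj jwc ydurq oeat fqhhe oacxy qkth bweg sqmb clncx
Final line 9: qkth

Answer: qkth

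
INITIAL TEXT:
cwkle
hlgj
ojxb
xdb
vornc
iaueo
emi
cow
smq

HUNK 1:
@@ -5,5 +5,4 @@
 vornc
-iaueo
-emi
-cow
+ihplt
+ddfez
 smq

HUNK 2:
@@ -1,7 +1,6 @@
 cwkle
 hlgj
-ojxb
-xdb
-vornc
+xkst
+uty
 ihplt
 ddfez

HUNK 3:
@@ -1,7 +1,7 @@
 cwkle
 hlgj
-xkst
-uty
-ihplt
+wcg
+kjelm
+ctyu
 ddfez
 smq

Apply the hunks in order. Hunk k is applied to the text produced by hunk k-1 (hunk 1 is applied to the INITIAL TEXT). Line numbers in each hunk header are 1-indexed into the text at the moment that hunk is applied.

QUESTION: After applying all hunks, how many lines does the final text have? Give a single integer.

Answer: 7

Derivation:
Hunk 1: at line 5 remove [iaueo,emi,cow] add [ihplt,ddfez] -> 8 lines: cwkle hlgj ojxb xdb vornc ihplt ddfez smq
Hunk 2: at line 1 remove [ojxb,xdb,vornc] add [xkst,uty] -> 7 lines: cwkle hlgj xkst uty ihplt ddfez smq
Hunk 3: at line 1 remove [xkst,uty,ihplt] add [wcg,kjelm,ctyu] -> 7 lines: cwkle hlgj wcg kjelm ctyu ddfez smq
Final line count: 7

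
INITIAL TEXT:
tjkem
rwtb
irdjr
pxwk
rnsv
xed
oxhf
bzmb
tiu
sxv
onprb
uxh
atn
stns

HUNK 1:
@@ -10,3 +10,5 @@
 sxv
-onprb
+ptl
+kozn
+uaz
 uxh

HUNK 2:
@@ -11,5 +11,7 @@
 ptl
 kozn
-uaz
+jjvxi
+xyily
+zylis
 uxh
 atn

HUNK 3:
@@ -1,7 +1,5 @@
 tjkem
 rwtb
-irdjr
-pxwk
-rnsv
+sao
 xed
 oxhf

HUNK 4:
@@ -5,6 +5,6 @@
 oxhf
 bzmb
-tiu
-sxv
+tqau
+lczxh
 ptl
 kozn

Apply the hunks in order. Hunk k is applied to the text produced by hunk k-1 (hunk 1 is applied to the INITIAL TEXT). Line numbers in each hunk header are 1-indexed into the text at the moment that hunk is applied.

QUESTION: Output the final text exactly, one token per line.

Hunk 1: at line 10 remove [onprb] add [ptl,kozn,uaz] -> 16 lines: tjkem rwtb irdjr pxwk rnsv xed oxhf bzmb tiu sxv ptl kozn uaz uxh atn stns
Hunk 2: at line 11 remove [uaz] add [jjvxi,xyily,zylis] -> 18 lines: tjkem rwtb irdjr pxwk rnsv xed oxhf bzmb tiu sxv ptl kozn jjvxi xyily zylis uxh atn stns
Hunk 3: at line 1 remove [irdjr,pxwk,rnsv] add [sao] -> 16 lines: tjkem rwtb sao xed oxhf bzmb tiu sxv ptl kozn jjvxi xyily zylis uxh atn stns
Hunk 4: at line 5 remove [tiu,sxv] add [tqau,lczxh] -> 16 lines: tjkem rwtb sao xed oxhf bzmb tqau lczxh ptl kozn jjvxi xyily zylis uxh atn stns

Answer: tjkem
rwtb
sao
xed
oxhf
bzmb
tqau
lczxh
ptl
kozn
jjvxi
xyily
zylis
uxh
atn
stns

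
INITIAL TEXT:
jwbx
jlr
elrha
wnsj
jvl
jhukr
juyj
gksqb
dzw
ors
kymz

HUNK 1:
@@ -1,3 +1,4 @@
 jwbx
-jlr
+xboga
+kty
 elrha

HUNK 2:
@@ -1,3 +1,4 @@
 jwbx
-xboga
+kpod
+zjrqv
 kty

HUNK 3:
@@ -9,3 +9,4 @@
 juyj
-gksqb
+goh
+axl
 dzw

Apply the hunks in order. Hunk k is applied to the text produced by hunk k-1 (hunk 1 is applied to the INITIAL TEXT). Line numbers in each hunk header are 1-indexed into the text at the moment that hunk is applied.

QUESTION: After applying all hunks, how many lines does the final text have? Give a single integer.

Answer: 14

Derivation:
Hunk 1: at line 1 remove [jlr] add [xboga,kty] -> 12 lines: jwbx xboga kty elrha wnsj jvl jhukr juyj gksqb dzw ors kymz
Hunk 2: at line 1 remove [xboga] add [kpod,zjrqv] -> 13 lines: jwbx kpod zjrqv kty elrha wnsj jvl jhukr juyj gksqb dzw ors kymz
Hunk 3: at line 9 remove [gksqb] add [goh,axl] -> 14 lines: jwbx kpod zjrqv kty elrha wnsj jvl jhukr juyj goh axl dzw ors kymz
Final line count: 14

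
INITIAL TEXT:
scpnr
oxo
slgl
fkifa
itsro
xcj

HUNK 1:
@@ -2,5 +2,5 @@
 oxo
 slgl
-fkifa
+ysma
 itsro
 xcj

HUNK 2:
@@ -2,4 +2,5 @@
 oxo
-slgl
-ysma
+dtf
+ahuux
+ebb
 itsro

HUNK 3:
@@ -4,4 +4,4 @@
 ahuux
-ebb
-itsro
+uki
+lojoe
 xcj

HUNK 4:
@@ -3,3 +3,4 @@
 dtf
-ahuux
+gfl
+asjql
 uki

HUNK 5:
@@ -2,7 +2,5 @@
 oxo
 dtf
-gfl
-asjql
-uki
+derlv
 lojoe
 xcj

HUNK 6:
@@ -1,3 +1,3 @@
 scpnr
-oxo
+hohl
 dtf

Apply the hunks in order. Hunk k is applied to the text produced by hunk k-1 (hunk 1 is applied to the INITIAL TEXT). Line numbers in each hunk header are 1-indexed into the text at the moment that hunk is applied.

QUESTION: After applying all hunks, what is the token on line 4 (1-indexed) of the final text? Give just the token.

Answer: derlv

Derivation:
Hunk 1: at line 2 remove [fkifa] add [ysma] -> 6 lines: scpnr oxo slgl ysma itsro xcj
Hunk 2: at line 2 remove [slgl,ysma] add [dtf,ahuux,ebb] -> 7 lines: scpnr oxo dtf ahuux ebb itsro xcj
Hunk 3: at line 4 remove [ebb,itsro] add [uki,lojoe] -> 7 lines: scpnr oxo dtf ahuux uki lojoe xcj
Hunk 4: at line 3 remove [ahuux] add [gfl,asjql] -> 8 lines: scpnr oxo dtf gfl asjql uki lojoe xcj
Hunk 5: at line 2 remove [gfl,asjql,uki] add [derlv] -> 6 lines: scpnr oxo dtf derlv lojoe xcj
Hunk 6: at line 1 remove [oxo] add [hohl] -> 6 lines: scpnr hohl dtf derlv lojoe xcj
Final line 4: derlv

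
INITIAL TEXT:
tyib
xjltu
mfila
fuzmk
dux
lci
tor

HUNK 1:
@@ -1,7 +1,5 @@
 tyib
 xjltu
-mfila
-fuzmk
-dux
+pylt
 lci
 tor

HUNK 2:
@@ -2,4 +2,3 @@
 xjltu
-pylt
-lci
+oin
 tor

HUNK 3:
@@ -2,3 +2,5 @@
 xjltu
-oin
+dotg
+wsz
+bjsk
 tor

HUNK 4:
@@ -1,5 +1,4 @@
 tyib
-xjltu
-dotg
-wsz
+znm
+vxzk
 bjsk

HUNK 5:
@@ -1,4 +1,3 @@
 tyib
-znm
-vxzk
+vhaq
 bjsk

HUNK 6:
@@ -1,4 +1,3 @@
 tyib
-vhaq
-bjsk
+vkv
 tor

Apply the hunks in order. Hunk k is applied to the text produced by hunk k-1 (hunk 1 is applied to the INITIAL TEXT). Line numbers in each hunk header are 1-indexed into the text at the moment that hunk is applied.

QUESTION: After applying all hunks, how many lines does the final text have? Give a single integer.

Hunk 1: at line 1 remove [mfila,fuzmk,dux] add [pylt] -> 5 lines: tyib xjltu pylt lci tor
Hunk 2: at line 2 remove [pylt,lci] add [oin] -> 4 lines: tyib xjltu oin tor
Hunk 3: at line 2 remove [oin] add [dotg,wsz,bjsk] -> 6 lines: tyib xjltu dotg wsz bjsk tor
Hunk 4: at line 1 remove [xjltu,dotg,wsz] add [znm,vxzk] -> 5 lines: tyib znm vxzk bjsk tor
Hunk 5: at line 1 remove [znm,vxzk] add [vhaq] -> 4 lines: tyib vhaq bjsk tor
Hunk 6: at line 1 remove [vhaq,bjsk] add [vkv] -> 3 lines: tyib vkv tor
Final line count: 3

Answer: 3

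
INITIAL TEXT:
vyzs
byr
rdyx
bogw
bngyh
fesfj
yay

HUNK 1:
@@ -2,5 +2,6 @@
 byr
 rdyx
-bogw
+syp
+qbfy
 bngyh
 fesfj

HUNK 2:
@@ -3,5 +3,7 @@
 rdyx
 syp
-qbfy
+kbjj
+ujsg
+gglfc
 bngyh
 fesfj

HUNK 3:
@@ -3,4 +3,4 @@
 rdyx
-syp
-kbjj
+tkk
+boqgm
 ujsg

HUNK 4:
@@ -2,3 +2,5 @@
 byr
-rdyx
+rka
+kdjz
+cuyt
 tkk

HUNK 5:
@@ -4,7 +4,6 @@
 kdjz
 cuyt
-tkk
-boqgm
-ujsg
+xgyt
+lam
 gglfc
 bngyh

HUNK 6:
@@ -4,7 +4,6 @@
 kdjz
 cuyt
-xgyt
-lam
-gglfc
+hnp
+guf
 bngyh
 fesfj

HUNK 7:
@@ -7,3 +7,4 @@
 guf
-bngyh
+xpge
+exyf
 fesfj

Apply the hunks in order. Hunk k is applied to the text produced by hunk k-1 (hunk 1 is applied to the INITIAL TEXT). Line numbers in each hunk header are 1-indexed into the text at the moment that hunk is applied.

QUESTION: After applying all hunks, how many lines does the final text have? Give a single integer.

Hunk 1: at line 2 remove [bogw] add [syp,qbfy] -> 8 lines: vyzs byr rdyx syp qbfy bngyh fesfj yay
Hunk 2: at line 3 remove [qbfy] add [kbjj,ujsg,gglfc] -> 10 lines: vyzs byr rdyx syp kbjj ujsg gglfc bngyh fesfj yay
Hunk 3: at line 3 remove [syp,kbjj] add [tkk,boqgm] -> 10 lines: vyzs byr rdyx tkk boqgm ujsg gglfc bngyh fesfj yay
Hunk 4: at line 2 remove [rdyx] add [rka,kdjz,cuyt] -> 12 lines: vyzs byr rka kdjz cuyt tkk boqgm ujsg gglfc bngyh fesfj yay
Hunk 5: at line 4 remove [tkk,boqgm,ujsg] add [xgyt,lam] -> 11 lines: vyzs byr rka kdjz cuyt xgyt lam gglfc bngyh fesfj yay
Hunk 6: at line 4 remove [xgyt,lam,gglfc] add [hnp,guf] -> 10 lines: vyzs byr rka kdjz cuyt hnp guf bngyh fesfj yay
Hunk 7: at line 7 remove [bngyh] add [xpge,exyf] -> 11 lines: vyzs byr rka kdjz cuyt hnp guf xpge exyf fesfj yay
Final line count: 11

Answer: 11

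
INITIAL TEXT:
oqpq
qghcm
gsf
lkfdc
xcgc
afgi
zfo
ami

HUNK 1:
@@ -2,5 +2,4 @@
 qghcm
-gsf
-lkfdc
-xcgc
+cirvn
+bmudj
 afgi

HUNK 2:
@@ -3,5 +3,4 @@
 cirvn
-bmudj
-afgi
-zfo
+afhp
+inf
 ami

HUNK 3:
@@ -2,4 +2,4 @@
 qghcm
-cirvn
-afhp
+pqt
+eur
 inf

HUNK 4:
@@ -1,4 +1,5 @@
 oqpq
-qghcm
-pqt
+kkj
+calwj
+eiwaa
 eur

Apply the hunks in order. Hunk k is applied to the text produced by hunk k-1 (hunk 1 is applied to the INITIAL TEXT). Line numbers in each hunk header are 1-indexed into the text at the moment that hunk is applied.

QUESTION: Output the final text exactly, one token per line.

Hunk 1: at line 2 remove [gsf,lkfdc,xcgc] add [cirvn,bmudj] -> 7 lines: oqpq qghcm cirvn bmudj afgi zfo ami
Hunk 2: at line 3 remove [bmudj,afgi,zfo] add [afhp,inf] -> 6 lines: oqpq qghcm cirvn afhp inf ami
Hunk 3: at line 2 remove [cirvn,afhp] add [pqt,eur] -> 6 lines: oqpq qghcm pqt eur inf ami
Hunk 4: at line 1 remove [qghcm,pqt] add [kkj,calwj,eiwaa] -> 7 lines: oqpq kkj calwj eiwaa eur inf ami

Answer: oqpq
kkj
calwj
eiwaa
eur
inf
ami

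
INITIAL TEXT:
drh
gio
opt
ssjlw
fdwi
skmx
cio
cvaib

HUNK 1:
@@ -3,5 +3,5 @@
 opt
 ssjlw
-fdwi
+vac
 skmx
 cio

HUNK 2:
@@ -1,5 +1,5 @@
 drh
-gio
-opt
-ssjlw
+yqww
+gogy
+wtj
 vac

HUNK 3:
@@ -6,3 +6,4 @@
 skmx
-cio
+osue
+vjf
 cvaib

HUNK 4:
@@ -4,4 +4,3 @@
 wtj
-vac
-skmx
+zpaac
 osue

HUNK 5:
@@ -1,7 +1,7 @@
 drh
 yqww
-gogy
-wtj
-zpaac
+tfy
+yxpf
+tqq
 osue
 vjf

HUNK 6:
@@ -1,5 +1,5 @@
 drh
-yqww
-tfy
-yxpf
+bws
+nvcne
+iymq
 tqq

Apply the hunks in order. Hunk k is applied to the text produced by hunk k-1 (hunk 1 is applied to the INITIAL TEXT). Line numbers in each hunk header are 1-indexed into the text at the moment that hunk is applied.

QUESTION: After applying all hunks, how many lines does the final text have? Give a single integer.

Hunk 1: at line 3 remove [fdwi] add [vac] -> 8 lines: drh gio opt ssjlw vac skmx cio cvaib
Hunk 2: at line 1 remove [gio,opt,ssjlw] add [yqww,gogy,wtj] -> 8 lines: drh yqww gogy wtj vac skmx cio cvaib
Hunk 3: at line 6 remove [cio] add [osue,vjf] -> 9 lines: drh yqww gogy wtj vac skmx osue vjf cvaib
Hunk 4: at line 4 remove [vac,skmx] add [zpaac] -> 8 lines: drh yqww gogy wtj zpaac osue vjf cvaib
Hunk 5: at line 1 remove [gogy,wtj,zpaac] add [tfy,yxpf,tqq] -> 8 lines: drh yqww tfy yxpf tqq osue vjf cvaib
Hunk 6: at line 1 remove [yqww,tfy,yxpf] add [bws,nvcne,iymq] -> 8 lines: drh bws nvcne iymq tqq osue vjf cvaib
Final line count: 8

Answer: 8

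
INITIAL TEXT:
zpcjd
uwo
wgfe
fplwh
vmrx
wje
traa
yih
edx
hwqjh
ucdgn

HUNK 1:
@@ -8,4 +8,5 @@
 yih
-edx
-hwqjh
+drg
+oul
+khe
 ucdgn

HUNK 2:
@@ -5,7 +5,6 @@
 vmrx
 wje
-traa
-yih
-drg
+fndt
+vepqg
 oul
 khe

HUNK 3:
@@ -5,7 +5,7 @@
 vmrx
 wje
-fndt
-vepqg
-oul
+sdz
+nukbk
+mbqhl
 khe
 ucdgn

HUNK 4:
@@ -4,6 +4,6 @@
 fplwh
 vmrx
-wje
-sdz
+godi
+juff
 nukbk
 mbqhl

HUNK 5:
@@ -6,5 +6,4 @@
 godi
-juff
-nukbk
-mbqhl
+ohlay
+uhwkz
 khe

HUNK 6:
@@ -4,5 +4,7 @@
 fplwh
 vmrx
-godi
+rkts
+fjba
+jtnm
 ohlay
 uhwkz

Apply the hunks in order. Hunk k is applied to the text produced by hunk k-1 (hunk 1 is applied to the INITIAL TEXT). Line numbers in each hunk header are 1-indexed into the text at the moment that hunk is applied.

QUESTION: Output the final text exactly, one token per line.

Answer: zpcjd
uwo
wgfe
fplwh
vmrx
rkts
fjba
jtnm
ohlay
uhwkz
khe
ucdgn

Derivation:
Hunk 1: at line 8 remove [edx,hwqjh] add [drg,oul,khe] -> 12 lines: zpcjd uwo wgfe fplwh vmrx wje traa yih drg oul khe ucdgn
Hunk 2: at line 5 remove [traa,yih,drg] add [fndt,vepqg] -> 11 lines: zpcjd uwo wgfe fplwh vmrx wje fndt vepqg oul khe ucdgn
Hunk 3: at line 5 remove [fndt,vepqg,oul] add [sdz,nukbk,mbqhl] -> 11 lines: zpcjd uwo wgfe fplwh vmrx wje sdz nukbk mbqhl khe ucdgn
Hunk 4: at line 4 remove [wje,sdz] add [godi,juff] -> 11 lines: zpcjd uwo wgfe fplwh vmrx godi juff nukbk mbqhl khe ucdgn
Hunk 5: at line 6 remove [juff,nukbk,mbqhl] add [ohlay,uhwkz] -> 10 lines: zpcjd uwo wgfe fplwh vmrx godi ohlay uhwkz khe ucdgn
Hunk 6: at line 4 remove [godi] add [rkts,fjba,jtnm] -> 12 lines: zpcjd uwo wgfe fplwh vmrx rkts fjba jtnm ohlay uhwkz khe ucdgn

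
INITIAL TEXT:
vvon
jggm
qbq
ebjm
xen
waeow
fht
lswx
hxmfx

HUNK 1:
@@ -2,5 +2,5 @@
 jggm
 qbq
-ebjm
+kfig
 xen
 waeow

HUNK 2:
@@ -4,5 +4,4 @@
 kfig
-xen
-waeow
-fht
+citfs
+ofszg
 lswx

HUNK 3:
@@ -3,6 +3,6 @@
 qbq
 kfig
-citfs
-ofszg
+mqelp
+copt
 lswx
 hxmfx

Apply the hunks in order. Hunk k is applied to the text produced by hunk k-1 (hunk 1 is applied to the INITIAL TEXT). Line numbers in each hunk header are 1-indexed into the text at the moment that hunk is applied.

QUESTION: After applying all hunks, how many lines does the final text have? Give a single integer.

Hunk 1: at line 2 remove [ebjm] add [kfig] -> 9 lines: vvon jggm qbq kfig xen waeow fht lswx hxmfx
Hunk 2: at line 4 remove [xen,waeow,fht] add [citfs,ofszg] -> 8 lines: vvon jggm qbq kfig citfs ofszg lswx hxmfx
Hunk 3: at line 3 remove [citfs,ofszg] add [mqelp,copt] -> 8 lines: vvon jggm qbq kfig mqelp copt lswx hxmfx
Final line count: 8

Answer: 8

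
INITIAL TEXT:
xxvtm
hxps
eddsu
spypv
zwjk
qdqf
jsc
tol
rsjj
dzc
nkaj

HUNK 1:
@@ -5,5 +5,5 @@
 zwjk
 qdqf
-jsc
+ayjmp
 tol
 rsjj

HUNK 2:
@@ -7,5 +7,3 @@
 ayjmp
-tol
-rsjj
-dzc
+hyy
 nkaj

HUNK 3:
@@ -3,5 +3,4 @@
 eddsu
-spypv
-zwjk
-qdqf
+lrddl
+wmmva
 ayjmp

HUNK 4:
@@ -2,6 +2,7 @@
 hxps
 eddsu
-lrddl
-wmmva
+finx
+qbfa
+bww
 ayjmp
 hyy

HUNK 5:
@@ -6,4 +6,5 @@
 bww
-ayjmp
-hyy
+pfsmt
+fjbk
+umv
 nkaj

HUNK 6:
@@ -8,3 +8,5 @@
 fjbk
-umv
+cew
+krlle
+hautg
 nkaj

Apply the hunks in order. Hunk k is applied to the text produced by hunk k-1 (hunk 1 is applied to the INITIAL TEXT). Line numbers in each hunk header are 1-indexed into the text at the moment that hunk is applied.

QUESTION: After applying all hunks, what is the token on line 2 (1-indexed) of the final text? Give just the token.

Hunk 1: at line 5 remove [jsc] add [ayjmp] -> 11 lines: xxvtm hxps eddsu spypv zwjk qdqf ayjmp tol rsjj dzc nkaj
Hunk 2: at line 7 remove [tol,rsjj,dzc] add [hyy] -> 9 lines: xxvtm hxps eddsu spypv zwjk qdqf ayjmp hyy nkaj
Hunk 3: at line 3 remove [spypv,zwjk,qdqf] add [lrddl,wmmva] -> 8 lines: xxvtm hxps eddsu lrddl wmmva ayjmp hyy nkaj
Hunk 4: at line 2 remove [lrddl,wmmva] add [finx,qbfa,bww] -> 9 lines: xxvtm hxps eddsu finx qbfa bww ayjmp hyy nkaj
Hunk 5: at line 6 remove [ayjmp,hyy] add [pfsmt,fjbk,umv] -> 10 lines: xxvtm hxps eddsu finx qbfa bww pfsmt fjbk umv nkaj
Hunk 6: at line 8 remove [umv] add [cew,krlle,hautg] -> 12 lines: xxvtm hxps eddsu finx qbfa bww pfsmt fjbk cew krlle hautg nkaj
Final line 2: hxps

Answer: hxps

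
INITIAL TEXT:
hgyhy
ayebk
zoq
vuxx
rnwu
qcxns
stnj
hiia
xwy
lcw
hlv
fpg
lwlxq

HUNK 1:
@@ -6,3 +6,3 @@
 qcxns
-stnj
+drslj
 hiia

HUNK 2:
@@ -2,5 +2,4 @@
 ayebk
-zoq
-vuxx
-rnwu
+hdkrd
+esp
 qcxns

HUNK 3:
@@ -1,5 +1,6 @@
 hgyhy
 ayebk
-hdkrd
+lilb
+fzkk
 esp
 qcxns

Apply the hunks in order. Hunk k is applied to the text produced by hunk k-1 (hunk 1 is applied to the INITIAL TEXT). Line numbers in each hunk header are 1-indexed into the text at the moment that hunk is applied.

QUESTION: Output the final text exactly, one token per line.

Hunk 1: at line 6 remove [stnj] add [drslj] -> 13 lines: hgyhy ayebk zoq vuxx rnwu qcxns drslj hiia xwy lcw hlv fpg lwlxq
Hunk 2: at line 2 remove [zoq,vuxx,rnwu] add [hdkrd,esp] -> 12 lines: hgyhy ayebk hdkrd esp qcxns drslj hiia xwy lcw hlv fpg lwlxq
Hunk 3: at line 1 remove [hdkrd] add [lilb,fzkk] -> 13 lines: hgyhy ayebk lilb fzkk esp qcxns drslj hiia xwy lcw hlv fpg lwlxq

Answer: hgyhy
ayebk
lilb
fzkk
esp
qcxns
drslj
hiia
xwy
lcw
hlv
fpg
lwlxq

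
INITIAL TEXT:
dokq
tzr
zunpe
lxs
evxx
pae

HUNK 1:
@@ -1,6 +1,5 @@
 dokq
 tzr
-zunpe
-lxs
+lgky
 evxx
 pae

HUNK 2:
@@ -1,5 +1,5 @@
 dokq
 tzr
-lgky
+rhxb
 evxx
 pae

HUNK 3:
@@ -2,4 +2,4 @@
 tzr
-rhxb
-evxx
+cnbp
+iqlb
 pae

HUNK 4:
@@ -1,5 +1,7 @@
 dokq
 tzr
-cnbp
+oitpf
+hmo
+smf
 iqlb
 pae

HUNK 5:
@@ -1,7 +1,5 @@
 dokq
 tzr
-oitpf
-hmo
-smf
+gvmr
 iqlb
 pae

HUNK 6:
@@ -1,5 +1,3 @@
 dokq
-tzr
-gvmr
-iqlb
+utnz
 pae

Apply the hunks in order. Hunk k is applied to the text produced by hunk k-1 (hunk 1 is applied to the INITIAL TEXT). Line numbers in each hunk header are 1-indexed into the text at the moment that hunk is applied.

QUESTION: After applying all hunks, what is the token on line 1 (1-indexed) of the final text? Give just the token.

Answer: dokq

Derivation:
Hunk 1: at line 1 remove [zunpe,lxs] add [lgky] -> 5 lines: dokq tzr lgky evxx pae
Hunk 2: at line 1 remove [lgky] add [rhxb] -> 5 lines: dokq tzr rhxb evxx pae
Hunk 3: at line 2 remove [rhxb,evxx] add [cnbp,iqlb] -> 5 lines: dokq tzr cnbp iqlb pae
Hunk 4: at line 1 remove [cnbp] add [oitpf,hmo,smf] -> 7 lines: dokq tzr oitpf hmo smf iqlb pae
Hunk 5: at line 1 remove [oitpf,hmo,smf] add [gvmr] -> 5 lines: dokq tzr gvmr iqlb pae
Hunk 6: at line 1 remove [tzr,gvmr,iqlb] add [utnz] -> 3 lines: dokq utnz pae
Final line 1: dokq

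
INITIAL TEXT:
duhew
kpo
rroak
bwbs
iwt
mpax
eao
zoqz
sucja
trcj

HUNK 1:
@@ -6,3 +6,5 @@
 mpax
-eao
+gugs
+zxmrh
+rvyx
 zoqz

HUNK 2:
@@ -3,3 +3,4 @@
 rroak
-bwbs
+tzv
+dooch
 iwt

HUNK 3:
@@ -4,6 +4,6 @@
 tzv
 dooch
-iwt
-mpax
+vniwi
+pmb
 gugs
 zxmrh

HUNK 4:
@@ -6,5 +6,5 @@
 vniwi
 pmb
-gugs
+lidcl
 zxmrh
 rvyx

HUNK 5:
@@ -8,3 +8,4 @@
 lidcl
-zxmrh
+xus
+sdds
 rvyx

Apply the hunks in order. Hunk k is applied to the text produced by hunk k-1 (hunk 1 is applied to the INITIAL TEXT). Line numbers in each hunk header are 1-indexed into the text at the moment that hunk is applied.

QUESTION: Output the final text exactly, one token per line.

Hunk 1: at line 6 remove [eao] add [gugs,zxmrh,rvyx] -> 12 lines: duhew kpo rroak bwbs iwt mpax gugs zxmrh rvyx zoqz sucja trcj
Hunk 2: at line 3 remove [bwbs] add [tzv,dooch] -> 13 lines: duhew kpo rroak tzv dooch iwt mpax gugs zxmrh rvyx zoqz sucja trcj
Hunk 3: at line 4 remove [iwt,mpax] add [vniwi,pmb] -> 13 lines: duhew kpo rroak tzv dooch vniwi pmb gugs zxmrh rvyx zoqz sucja trcj
Hunk 4: at line 6 remove [gugs] add [lidcl] -> 13 lines: duhew kpo rroak tzv dooch vniwi pmb lidcl zxmrh rvyx zoqz sucja trcj
Hunk 5: at line 8 remove [zxmrh] add [xus,sdds] -> 14 lines: duhew kpo rroak tzv dooch vniwi pmb lidcl xus sdds rvyx zoqz sucja trcj

Answer: duhew
kpo
rroak
tzv
dooch
vniwi
pmb
lidcl
xus
sdds
rvyx
zoqz
sucja
trcj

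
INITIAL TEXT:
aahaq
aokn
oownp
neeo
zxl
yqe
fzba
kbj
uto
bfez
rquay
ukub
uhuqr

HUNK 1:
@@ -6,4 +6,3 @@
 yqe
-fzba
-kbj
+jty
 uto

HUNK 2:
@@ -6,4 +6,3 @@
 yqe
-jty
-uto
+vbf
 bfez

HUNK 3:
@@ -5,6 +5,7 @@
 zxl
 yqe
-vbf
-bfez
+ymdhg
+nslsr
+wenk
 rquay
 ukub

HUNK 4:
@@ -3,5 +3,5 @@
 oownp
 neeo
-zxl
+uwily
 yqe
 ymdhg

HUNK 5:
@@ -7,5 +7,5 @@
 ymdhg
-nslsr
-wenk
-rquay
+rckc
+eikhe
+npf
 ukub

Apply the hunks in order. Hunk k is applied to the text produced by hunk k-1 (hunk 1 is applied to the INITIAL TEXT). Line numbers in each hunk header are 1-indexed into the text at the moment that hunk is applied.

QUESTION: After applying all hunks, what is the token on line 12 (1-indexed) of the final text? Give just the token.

Answer: uhuqr

Derivation:
Hunk 1: at line 6 remove [fzba,kbj] add [jty] -> 12 lines: aahaq aokn oownp neeo zxl yqe jty uto bfez rquay ukub uhuqr
Hunk 2: at line 6 remove [jty,uto] add [vbf] -> 11 lines: aahaq aokn oownp neeo zxl yqe vbf bfez rquay ukub uhuqr
Hunk 3: at line 5 remove [vbf,bfez] add [ymdhg,nslsr,wenk] -> 12 lines: aahaq aokn oownp neeo zxl yqe ymdhg nslsr wenk rquay ukub uhuqr
Hunk 4: at line 3 remove [zxl] add [uwily] -> 12 lines: aahaq aokn oownp neeo uwily yqe ymdhg nslsr wenk rquay ukub uhuqr
Hunk 5: at line 7 remove [nslsr,wenk,rquay] add [rckc,eikhe,npf] -> 12 lines: aahaq aokn oownp neeo uwily yqe ymdhg rckc eikhe npf ukub uhuqr
Final line 12: uhuqr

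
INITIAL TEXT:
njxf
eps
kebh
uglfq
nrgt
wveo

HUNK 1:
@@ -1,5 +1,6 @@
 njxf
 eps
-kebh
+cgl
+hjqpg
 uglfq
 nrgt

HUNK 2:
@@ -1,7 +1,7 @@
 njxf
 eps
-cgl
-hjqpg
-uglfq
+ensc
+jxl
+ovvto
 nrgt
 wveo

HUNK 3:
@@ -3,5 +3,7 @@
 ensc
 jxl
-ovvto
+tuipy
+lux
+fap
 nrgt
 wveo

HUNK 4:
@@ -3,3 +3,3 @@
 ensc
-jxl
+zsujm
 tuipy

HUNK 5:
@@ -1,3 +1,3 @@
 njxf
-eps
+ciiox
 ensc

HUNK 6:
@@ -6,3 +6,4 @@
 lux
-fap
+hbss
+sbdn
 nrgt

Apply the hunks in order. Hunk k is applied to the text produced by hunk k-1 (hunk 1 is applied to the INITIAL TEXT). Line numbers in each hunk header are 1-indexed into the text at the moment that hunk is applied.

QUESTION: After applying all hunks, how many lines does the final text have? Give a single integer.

Hunk 1: at line 1 remove [kebh] add [cgl,hjqpg] -> 7 lines: njxf eps cgl hjqpg uglfq nrgt wveo
Hunk 2: at line 1 remove [cgl,hjqpg,uglfq] add [ensc,jxl,ovvto] -> 7 lines: njxf eps ensc jxl ovvto nrgt wveo
Hunk 3: at line 3 remove [ovvto] add [tuipy,lux,fap] -> 9 lines: njxf eps ensc jxl tuipy lux fap nrgt wveo
Hunk 4: at line 3 remove [jxl] add [zsujm] -> 9 lines: njxf eps ensc zsujm tuipy lux fap nrgt wveo
Hunk 5: at line 1 remove [eps] add [ciiox] -> 9 lines: njxf ciiox ensc zsujm tuipy lux fap nrgt wveo
Hunk 6: at line 6 remove [fap] add [hbss,sbdn] -> 10 lines: njxf ciiox ensc zsujm tuipy lux hbss sbdn nrgt wveo
Final line count: 10

Answer: 10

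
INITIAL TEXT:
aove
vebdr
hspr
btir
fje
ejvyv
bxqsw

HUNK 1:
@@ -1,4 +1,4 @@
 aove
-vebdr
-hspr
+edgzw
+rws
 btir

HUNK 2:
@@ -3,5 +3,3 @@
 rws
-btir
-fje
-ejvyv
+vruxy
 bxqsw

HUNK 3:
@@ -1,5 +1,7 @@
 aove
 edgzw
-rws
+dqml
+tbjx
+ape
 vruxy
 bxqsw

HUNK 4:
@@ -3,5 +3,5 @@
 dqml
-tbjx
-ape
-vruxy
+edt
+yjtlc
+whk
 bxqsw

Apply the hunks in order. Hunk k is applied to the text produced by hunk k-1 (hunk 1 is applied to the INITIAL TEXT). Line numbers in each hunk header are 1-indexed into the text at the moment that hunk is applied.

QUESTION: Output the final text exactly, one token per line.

Hunk 1: at line 1 remove [vebdr,hspr] add [edgzw,rws] -> 7 lines: aove edgzw rws btir fje ejvyv bxqsw
Hunk 2: at line 3 remove [btir,fje,ejvyv] add [vruxy] -> 5 lines: aove edgzw rws vruxy bxqsw
Hunk 3: at line 1 remove [rws] add [dqml,tbjx,ape] -> 7 lines: aove edgzw dqml tbjx ape vruxy bxqsw
Hunk 4: at line 3 remove [tbjx,ape,vruxy] add [edt,yjtlc,whk] -> 7 lines: aove edgzw dqml edt yjtlc whk bxqsw

Answer: aove
edgzw
dqml
edt
yjtlc
whk
bxqsw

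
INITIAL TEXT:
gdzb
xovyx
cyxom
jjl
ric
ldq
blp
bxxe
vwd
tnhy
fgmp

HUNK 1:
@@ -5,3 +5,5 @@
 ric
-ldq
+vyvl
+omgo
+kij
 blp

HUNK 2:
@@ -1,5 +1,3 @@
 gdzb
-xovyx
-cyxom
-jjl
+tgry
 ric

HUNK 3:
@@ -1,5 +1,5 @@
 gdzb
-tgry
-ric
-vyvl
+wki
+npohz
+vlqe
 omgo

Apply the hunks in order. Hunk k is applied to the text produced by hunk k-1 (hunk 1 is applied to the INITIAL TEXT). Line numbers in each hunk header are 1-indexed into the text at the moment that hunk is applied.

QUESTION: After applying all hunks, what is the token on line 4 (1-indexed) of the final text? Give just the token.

Hunk 1: at line 5 remove [ldq] add [vyvl,omgo,kij] -> 13 lines: gdzb xovyx cyxom jjl ric vyvl omgo kij blp bxxe vwd tnhy fgmp
Hunk 2: at line 1 remove [xovyx,cyxom,jjl] add [tgry] -> 11 lines: gdzb tgry ric vyvl omgo kij blp bxxe vwd tnhy fgmp
Hunk 3: at line 1 remove [tgry,ric,vyvl] add [wki,npohz,vlqe] -> 11 lines: gdzb wki npohz vlqe omgo kij blp bxxe vwd tnhy fgmp
Final line 4: vlqe

Answer: vlqe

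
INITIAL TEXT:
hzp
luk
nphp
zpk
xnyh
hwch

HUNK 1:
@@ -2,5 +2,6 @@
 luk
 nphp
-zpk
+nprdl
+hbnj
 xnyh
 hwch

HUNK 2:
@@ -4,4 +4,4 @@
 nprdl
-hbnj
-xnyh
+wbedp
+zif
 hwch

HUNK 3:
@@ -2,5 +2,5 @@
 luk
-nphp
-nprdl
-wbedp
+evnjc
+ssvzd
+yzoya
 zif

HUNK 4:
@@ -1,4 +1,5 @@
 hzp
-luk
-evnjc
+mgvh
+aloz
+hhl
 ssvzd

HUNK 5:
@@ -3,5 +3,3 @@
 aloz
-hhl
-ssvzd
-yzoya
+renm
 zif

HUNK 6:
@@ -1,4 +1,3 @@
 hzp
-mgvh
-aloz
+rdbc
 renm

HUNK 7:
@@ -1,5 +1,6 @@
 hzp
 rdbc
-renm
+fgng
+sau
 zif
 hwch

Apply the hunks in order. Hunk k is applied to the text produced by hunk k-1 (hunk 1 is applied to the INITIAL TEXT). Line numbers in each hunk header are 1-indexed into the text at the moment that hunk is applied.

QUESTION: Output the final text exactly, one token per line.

Hunk 1: at line 2 remove [zpk] add [nprdl,hbnj] -> 7 lines: hzp luk nphp nprdl hbnj xnyh hwch
Hunk 2: at line 4 remove [hbnj,xnyh] add [wbedp,zif] -> 7 lines: hzp luk nphp nprdl wbedp zif hwch
Hunk 3: at line 2 remove [nphp,nprdl,wbedp] add [evnjc,ssvzd,yzoya] -> 7 lines: hzp luk evnjc ssvzd yzoya zif hwch
Hunk 4: at line 1 remove [luk,evnjc] add [mgvh,aloz,hhl] -> 8 lines: hzp mgvh aloz hhl ssvzd yzoya zif hwch
Hunk 5: at line 3 remove [hhl,ssvzd,yzoya] add [renm] -> 6 lines: hzp mgvh aloz renm zif hwch
Hunk 6: at line 1 remove [mgvh,aloz] add [rdbc] -> 5 lines: hzp rdbc renm zif hwch
Hunk 7: at line 1 remove [renm] add [fgng,sau] -> 6 lines: hzp rdbc fgng sau zif hwch

Answer: hzp
rdbc
fgng
sau
zif
hwch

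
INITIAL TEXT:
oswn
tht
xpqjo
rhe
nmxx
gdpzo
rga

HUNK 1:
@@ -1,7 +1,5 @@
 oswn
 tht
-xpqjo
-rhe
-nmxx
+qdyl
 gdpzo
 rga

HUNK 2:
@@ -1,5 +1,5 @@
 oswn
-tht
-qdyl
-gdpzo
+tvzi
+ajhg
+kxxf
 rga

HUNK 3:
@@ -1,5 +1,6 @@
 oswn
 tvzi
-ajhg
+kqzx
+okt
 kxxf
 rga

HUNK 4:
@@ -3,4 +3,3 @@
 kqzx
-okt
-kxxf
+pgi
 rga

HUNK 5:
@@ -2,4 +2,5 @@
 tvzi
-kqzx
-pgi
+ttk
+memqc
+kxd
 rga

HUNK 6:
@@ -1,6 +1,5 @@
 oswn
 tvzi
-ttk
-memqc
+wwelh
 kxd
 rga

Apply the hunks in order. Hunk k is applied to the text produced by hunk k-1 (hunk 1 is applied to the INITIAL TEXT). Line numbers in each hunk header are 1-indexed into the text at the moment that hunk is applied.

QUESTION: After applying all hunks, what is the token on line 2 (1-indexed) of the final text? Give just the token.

Answer: tvzi

Derivation:
Hunk 1: at line 1 remove [xpqjo,rhe,nmxx] add [qdyl] -> 5 lines: oswn tht qdyl gdpzo rga
Hunk 2: at line 1 remove [tht,qdyl,gdpzo] add [tvzi,ajhg,kxxf] -> 5 lines: oswn tvzi ajhg kxxf rga
Hunk 3: at line 1 remove [ajhg] add [kqzx,okt] -> 6 lines: oswn tvzi kqzx okt kxxf rga
Hunk 4: at line 3 remove [okt,kxxf] add [pgi] -> 5 lines: oswn tvzi kqzx pgi rga
Hunk 5: at line 2 remove [kqzx,pgi] add [ttk,memqc,kxd] -> 6 lines: oswn tvzi ttk memqc kxd rga
Hunk 6: at line 1 remove [ttk,memqc] add [wwelh] -> 5 lines: oswn tvzi wwelh kxd rga
Final line 2: tvzi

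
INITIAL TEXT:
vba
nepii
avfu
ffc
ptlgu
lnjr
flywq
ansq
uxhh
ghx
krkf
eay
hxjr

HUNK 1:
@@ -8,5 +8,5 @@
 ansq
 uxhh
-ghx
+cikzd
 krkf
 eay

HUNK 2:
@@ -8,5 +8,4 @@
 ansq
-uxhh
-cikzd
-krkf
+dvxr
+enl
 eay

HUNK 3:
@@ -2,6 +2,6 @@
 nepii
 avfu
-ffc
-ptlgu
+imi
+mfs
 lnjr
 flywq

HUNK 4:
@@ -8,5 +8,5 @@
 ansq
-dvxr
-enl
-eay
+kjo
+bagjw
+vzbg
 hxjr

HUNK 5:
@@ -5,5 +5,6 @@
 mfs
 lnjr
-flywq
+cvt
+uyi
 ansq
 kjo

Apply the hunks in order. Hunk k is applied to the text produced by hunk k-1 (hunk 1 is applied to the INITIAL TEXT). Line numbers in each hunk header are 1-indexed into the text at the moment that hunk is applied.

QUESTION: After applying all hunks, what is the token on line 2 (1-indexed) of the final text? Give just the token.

Answer: nepii

Derivation:
Hunk 1: at line 8 remove [ghx] add [cikzd] -> 13 lines: vba nepii avfu ffc ptlgu lnjr flywq ansq uxhh cikzd krkf eay hxjr
Hunk 2: at line 8 remove [uxhh,cikzd,krkf] add [dvxr,enl] -> 12 lines: vba nepii avfu ffc ptlgu lnjr flywq ansq dvxr enl eay hxjr
Hunk 3: at line 2 remove [ffc,ptlgu] add [imi,mfs] -> 12 lines: vba nepii avfu imi mfs lnjr flywq ansq dvxr enl eay hxjr
Hunk 4: at line 8 remove [dvxr,enl,eay] add [kjo,bagjw,vzbg] -> 12 lines: vba nepii avfu imi mfs lnjr flywq ansq kjo bagjw vzbg hxjr
Hunk 5: at line 5 remove [flywq] add [cvt,uyi] -> 13 lines: vba nepii avfu imi mfs lnjr cvt uyi ansq kjo bagjw vzbg hxjr
Final line 2: nepii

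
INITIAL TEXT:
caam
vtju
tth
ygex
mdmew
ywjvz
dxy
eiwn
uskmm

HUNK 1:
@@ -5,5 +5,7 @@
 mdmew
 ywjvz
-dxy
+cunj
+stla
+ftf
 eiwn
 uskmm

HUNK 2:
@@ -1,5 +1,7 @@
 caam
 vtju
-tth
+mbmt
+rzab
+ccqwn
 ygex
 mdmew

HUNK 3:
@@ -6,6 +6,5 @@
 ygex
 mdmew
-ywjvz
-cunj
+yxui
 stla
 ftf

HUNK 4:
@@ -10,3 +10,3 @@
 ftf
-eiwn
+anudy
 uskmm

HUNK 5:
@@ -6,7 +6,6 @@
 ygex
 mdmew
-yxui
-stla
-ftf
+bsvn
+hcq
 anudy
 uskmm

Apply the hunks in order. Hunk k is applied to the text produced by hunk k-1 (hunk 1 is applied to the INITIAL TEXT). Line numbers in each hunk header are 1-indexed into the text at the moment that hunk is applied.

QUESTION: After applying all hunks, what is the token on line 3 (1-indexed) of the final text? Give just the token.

Answer: mbmt

Derivation:
Hunk 1: at line 5 remove [dxy] add [cunj,stla,ftf] -> 11 lines: caam vtju tth ygex mdmew ywjvz cunj stla ftf eiwn uskmm
Hunk 2: at line 1 remove [tth] add [mbmt,rzab,ccqwn] -> 13 lines: caam vtju mbmt rzab ccqwn ygex mdmew ywjvz cunj stla ftf eiwn uskmm
Hunk 3: at line 6 remove [ywjvz,cunj] add [yxui] -> 12 lines: caam vtju mbmt rzab ccqwn ygex mdmew yxui stla ftf eiwn uskmm
Hunk 4: at line 10 remove [eiwn] add [anudy] -> 12 lines: caam vtju mbmt rzab ccqwn ygex mdmew yxui stla ftf anudy uskmm
Hunk 5: at line 6 remove [yxui,stla,ftf] add [bsvn,hcq] -> 11 lines: caam vtju mbmt rzab ccqwn ygex mdmew bsvn hcq anudy uskmm
Final line 3: mbmt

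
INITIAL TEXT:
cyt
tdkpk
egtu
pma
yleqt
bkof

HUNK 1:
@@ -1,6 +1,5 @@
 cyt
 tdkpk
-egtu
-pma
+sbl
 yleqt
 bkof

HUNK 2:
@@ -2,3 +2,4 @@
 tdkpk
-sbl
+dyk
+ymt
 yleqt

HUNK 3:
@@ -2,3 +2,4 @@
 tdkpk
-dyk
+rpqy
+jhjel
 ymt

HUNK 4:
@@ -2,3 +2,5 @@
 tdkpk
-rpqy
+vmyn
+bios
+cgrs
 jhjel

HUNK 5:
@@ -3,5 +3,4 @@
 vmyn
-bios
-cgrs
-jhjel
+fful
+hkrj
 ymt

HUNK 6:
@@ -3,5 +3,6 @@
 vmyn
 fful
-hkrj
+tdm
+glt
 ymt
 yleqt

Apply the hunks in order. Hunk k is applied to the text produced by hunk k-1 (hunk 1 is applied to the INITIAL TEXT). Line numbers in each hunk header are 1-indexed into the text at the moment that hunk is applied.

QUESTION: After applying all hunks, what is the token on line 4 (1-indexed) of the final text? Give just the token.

Answer: fful

Derivation:
Hunk 1: at line 1 remove [egtu,pma] add [sbl] -> 5 lines: cyt tdkpk sbl yleqt bkof
Hunk 2: at line 2 remove [sbl] add [dyk,ymt] -> 6 lines: cyt tdkpk dyk ymt yleqt bkof
Hunk 3: at line 2 remove [dyk] add [rpqy,jhjel] -> 7 lines: cyt tdkpk rpqy jhjel ymt yleqt bkof
Hunk 4: at line 2 remove [rpqy] add [vmyn,bios,cgrs] -> 9 lines: cyt tdkpk vmyn bios cgrs jhjel ymt yleqt bkof
Hunk 5: at line 3 remove [bios,cgrs,jhjel] add [fful,hkrj] -> 8 lines: cyt tdkpk vmyn fful hkrj ymt yleqt bkof
Hunk 6: at line 3 remove [hkrj] add [tdm,glt] -> 9 lines: cyt tdkpk vmyn fful tdm glt ymt yleqt bkof
Final line 4: fful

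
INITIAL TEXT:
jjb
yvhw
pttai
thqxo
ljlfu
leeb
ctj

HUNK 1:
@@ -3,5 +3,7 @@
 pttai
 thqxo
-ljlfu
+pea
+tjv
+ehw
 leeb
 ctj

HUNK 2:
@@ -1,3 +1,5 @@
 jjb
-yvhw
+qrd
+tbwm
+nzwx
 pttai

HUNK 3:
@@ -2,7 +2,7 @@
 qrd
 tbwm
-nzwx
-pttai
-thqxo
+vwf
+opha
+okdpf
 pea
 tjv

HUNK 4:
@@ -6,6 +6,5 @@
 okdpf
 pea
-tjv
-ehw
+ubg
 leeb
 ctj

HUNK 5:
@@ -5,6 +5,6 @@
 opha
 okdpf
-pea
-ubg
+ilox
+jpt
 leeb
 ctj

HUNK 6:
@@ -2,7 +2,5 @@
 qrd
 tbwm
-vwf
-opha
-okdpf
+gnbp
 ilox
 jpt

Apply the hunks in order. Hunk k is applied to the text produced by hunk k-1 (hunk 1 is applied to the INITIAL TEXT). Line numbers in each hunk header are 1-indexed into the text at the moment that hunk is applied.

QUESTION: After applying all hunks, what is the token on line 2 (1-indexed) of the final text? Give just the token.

Hunk 1: at line 3 remove [ljlfu] add [pea,tjv,ehw] -> 9 lines: jjb yvhw pttai thqxo pea tjv ehw leeb ctj
Hunk 2: at line 1 remove [yvhw] add [qrd,tbwm,nzwx] -> 11 lines: jjb qrd tbwm nzwx pttai thqxo pea tjv ehw leeb ctj
Hunk 3: at line 2 remove [nzwx,pttai,thqxo] add [vwf,opha,okdpf] -> 11 lines: jjb qrd tbwm vwf opha okdpf pea tjv ehw leeb ctj
Hunk 4: at line 6 remove [tjv,ehw] add [ubg] -> 10 lines: jjb qrd tbwm vwf opha okdpf pea ubg leeb ctj
Hunk 5: at line 5 remove [pea,ubg] add [ilox,jpt] -> 10 lines: jjb qrd tbwm vwf opha okdpf ilox jpt leeb ctj
Hunk 6: at line 2 remove [vwf,opha,okdpf] add [gnbp] -> 8 lines: jjb qrd tbwm gnbp ilox jpt leeb ctj
Final line 2: qrd

Answer: qrd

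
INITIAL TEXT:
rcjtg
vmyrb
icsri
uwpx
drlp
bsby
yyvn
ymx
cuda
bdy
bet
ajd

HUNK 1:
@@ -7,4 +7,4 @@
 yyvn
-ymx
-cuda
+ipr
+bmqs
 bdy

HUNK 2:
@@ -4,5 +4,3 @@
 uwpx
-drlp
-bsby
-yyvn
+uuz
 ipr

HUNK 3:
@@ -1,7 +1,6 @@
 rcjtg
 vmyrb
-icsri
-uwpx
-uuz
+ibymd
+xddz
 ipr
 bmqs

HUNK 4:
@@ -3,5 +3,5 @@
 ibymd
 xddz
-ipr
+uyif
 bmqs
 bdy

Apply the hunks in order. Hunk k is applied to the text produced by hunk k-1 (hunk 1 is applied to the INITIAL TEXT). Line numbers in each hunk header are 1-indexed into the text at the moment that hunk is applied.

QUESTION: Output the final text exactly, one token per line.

Answer: rcjtg
vmyrb
ibymd
xddz
uyif
bmqs
bdy
bet
ajd

Derivation:
Hunk 1: at line 7 remove [ymx,cuda] add [ipr,bmqs] -> 12 lines: rcjtg vmyrb icsri uwpx drlp bsby yyvn ipr bmqs bdy bet ajd
Hunk 2: at line 4 remove [drlp,bsby,yyvn] add [uuz] -> 10 lines: rcjtg vmyrb icsri uwpx uuz ipr bmqs bdy bet ajd
Hunk 3: at line 1 remove [icsri,uwpx,uuz] add [ibymd,xddz] -> 9 lines: rcjtg vmyrb ibymd xddz ipr bmqs bdy bet ajd
Hunk 4: at line 3 remove [ipr] add [uyif] -> 9 lines: rcjtg vmyrb ibymd xddz uyif bmqs bdy bet ajd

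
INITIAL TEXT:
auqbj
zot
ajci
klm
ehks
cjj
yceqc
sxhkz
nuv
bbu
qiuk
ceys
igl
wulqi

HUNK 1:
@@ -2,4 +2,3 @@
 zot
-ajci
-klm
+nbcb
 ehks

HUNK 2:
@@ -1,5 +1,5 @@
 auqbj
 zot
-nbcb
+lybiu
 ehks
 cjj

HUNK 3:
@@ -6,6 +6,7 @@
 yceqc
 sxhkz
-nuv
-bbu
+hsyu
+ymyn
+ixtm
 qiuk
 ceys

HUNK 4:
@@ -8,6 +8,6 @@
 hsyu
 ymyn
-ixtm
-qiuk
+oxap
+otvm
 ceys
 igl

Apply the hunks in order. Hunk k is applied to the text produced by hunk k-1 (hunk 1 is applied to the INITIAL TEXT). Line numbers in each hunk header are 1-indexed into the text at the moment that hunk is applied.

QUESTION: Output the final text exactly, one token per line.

Hunk 1: at line 2 remove [ajci,klm] add [nbcb] -> 13 lines: auqbj zot nbcb ehks cjj yceqc sxhkz nuv bbu qiuk ceys igl wulqi
Hunk 2: at line 1 remove [nbcb] add [lybiu] -> 13 lines: auqbj zot lybiu ehks cjj yceqc sxhkz nuv bbu qiuk ceys igl wulqi
Hunk 3: at line 6 remove [nuv,bbu] add [hsyu,ymyn,ixtm] -> 14 lines: auqbj zot lybiu ehks cjj yceqc sxhkz hsyu ymyn ixtm qiuk ceys igl wulqi
Hunk 4: at line 8 remove [ixtm,qiuk] add [oxap,otvm] -> 14 lines: auqbj zot lybiu ehks cjj yceqc sxhkz hsyu ymyn oxap otvm ceys igl wulqi

Answer: auqbj
zot
lybiu
ehks
cjj
yceqc
sxhkz
hsyu
ymyn
oxap
otvm
ceys
igl
wulqi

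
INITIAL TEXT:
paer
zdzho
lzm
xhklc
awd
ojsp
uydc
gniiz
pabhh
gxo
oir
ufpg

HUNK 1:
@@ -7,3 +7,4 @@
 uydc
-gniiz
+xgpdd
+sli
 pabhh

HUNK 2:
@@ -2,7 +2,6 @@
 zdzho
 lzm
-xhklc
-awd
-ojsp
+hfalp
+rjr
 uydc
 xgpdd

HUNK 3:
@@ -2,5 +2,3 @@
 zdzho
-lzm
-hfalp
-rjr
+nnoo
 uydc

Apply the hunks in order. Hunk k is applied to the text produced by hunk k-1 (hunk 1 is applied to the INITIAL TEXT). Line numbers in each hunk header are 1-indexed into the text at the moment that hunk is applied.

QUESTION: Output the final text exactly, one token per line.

Answer: paer
zdzho
nnoo
uydc
xgpdd
sli
pabhh
gxo
oir
ufpg

Derivation:
Hunk 1: at line 7 remove [gniiz] add [xgpdd,sli] -> 13 lines: paer zdzho lzm xhklc awd ojsp uydc xgpdd sli pabhh gxo oir ufpg
Hunk 2: at line 2 remove [xhklc,awd,ojsp] add [hfalp,rjr] -> 12 lines: paer zdzho lzm hfalp rjr uydc xgpdd sli pabhh gxo oir ufpg
Hunk 3: at line 2 remove [lzm,hfalp,rjr] add [nnoo] -> 10 lines: paer zdzho nnoo uydc xgpdd sli pabhh gxo oir ufpg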